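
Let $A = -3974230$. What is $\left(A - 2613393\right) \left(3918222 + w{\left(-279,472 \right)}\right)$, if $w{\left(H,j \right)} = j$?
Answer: $-25814878724362$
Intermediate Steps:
$\left(A - 2613393\right) \left(3918222 + w{\left(-279,472 \right)}\right) = \left(-3974230 - 2613393\right) \left(3918222 + 472\right) = \left(-6587623\right) 3918694 = -25814878724362$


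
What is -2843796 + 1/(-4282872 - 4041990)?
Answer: -23674209256153/8324862 ≈ -2.8438e+6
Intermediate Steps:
-2843796 + 1/(-4282872 - 4041990) = -2843796 + 1/(-8324862) = -2843796 - 1/8324862 = -23674209256153/8324862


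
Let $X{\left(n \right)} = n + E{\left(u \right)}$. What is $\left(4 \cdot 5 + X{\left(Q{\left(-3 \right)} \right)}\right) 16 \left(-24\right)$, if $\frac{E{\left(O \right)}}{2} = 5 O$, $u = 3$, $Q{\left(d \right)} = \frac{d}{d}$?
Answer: $-19584$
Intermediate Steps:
$Q{\left(d \right)} = 1$
$E{\left(O \right)} = 10 O$ ($E{\left(O \right)} = 2 \cdot 5 O = 10 O$)
$X{\left(n \right)} = 30 + n$ ($X{\left(n \right)} = n + 10 \cdot 3 = n + 30 = 30 + n$)
$\left(4 \cdot 5 + X{\left(Q{\left(-3 \right)} \right)}\right) 16 \left(-24\right) = \left(4 \cdot 5 + \left(30 + 1\right)\right) 16 \left(-24\right) = \left(20 + 31\right) 16 \left(-24\right) = 51 \cdot 16 \left(-24\right) = 816 \left(-24\right) = -19584$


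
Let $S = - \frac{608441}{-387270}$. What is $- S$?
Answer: $- \frac{608441}{387270} \approx -1.5711$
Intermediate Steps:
$S = \frac{608441}{387270}$ ($S = \left(-608441\right) \left(- \frac{1}{387270}\right) = \frac{608441}{387270} \approx 1.5711$)
$- S = \left(-1\right) \frac{608441}{387270} = - \frac{608441}{387270}$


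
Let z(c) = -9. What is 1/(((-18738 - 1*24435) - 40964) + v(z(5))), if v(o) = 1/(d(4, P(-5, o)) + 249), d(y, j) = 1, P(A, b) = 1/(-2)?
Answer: -250/21034249 ≈ -1.1885e-5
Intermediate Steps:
P(A, b) = -1/2
v(o) = 1/250 (v(o) = 1/(1 + 249) = 1/250)
1/(((-18738 - 1*24435) - 40964) + v(z(5))) = 1/(((-18738 - 1*24435) - 40964) + 1/250) = 1/(((-18738 - 24435) - 40964) + 1/250) = 1/((-43173 - 40964) + 1/250) = 1/(-84137 + 1/250) = 1/(-21034249/250) = -250/21034249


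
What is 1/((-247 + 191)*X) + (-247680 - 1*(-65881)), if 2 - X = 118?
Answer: -1180966303/6496 ≈ -1.8180e+5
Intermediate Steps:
X = -116 (X = 2 - 1*118 = 2 - 118 = -116)
1/((-247 + 191)*X) + (-247680 - 1*(-65881)) = 1/((-247 + 191)*(-116)) + (-247680 - 1*(-65881)) = 1/(-56*(-116)) + (-247680 + 65881) = 1/6496 - 181799 = -1180966303/6496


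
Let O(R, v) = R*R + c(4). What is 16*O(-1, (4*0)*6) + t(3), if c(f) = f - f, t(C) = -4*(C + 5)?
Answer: -16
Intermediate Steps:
t(C) = -20 - 4*C (t(C) = -4*(5 + C) = -20 - 4*C)
c(f) = 0
O(R, v) = R**2 (O(R, v) = R*R + 0 = R**2 + 0 = R**2)
16*O(-1, (4*0)*6) + t(3) = 16*(-1)**2 + (-20 - 4*3) = 16*1 + (-20 - 12) = 16 - 32 = -16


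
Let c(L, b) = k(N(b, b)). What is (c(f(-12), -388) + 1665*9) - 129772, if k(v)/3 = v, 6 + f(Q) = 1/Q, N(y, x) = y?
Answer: -115951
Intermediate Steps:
f(Q) = -6 + 1/Q
k(v) = 3*v
c(L, b) = 3*b
(c(f(-12), -388) + 1665*9) - 129772 = (3*(-388) + 1665*9) - 129772 = (-1164 + 14985) - 129772 = 13821 - 129772 = -115951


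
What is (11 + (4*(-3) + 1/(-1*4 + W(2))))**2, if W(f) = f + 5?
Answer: 4/9 ≈ 0.44444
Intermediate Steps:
W(f) = 5 + f
(11 + (4*(-3) + 1/(-1*4 + W(2))))**2 = (11 + (4*(-3) + 1/(-1*4 + (5 + 2))))**2 = (11 + (-12 + 1/(-4 + 7)))**2 = (11 + (-12 + 1/3))**2 = (11 - 35/3)**2 = (-2/3)**2 = 4/9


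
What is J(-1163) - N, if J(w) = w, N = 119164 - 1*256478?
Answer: 136151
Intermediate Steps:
N = -137314 (N = 119164 - 256478 = -137314)
J(-1163) - N = -1163 - 1*(-137314) = -1163 + 137314 = 136151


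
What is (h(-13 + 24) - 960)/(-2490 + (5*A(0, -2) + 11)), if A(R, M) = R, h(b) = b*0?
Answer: 960/2479 ≈ 0.38725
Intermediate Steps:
h(b) = 0
(h(-13 + 24) - 960)/(-2490 + (5*A(0, -2) + 11)) = (0 - 960)/(-2490 + (5*0 + 11)) = -960/(-2490 + (0 + 11)) = -960/(-2490 + 11) = -960/(-2479) = -960*(-1/2479) = 960/2479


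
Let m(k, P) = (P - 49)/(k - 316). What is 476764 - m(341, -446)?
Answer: 2383919/5 ≈ 4.7678e+5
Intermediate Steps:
m(k, P) = (-49 + P)/(-316 + k)
476764 - m(341, -446) = 476764 - (-49 - 446)/(-316 + 341) = 476764 - (-495)/25 = 476764 - 1*(-99/5) = 476764 + 99/5 = 2383919/5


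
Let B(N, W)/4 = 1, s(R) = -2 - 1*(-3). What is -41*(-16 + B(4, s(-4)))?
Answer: 492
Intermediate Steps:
s(R) = 1 (s(R) = -2 + 3 = 1)
B(N, W) = 4 (B(N, W) = 4*1 = 4)
-41*(-16 + B(4, s(-4))) = -41*(-16 + 4) = -41*(-12) = 492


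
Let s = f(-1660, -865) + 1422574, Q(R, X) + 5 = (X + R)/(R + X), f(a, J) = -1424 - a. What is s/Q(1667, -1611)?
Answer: -711405/2 ≈ -3.5570e+5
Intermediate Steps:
Q(R, X) = -4 (Q(R, X) = -5 + (X + R)/(R + X) = -5 + (R + X)/(R + X) = -5 + 1 = -4)
s = 1422810 (s = (-1424 - 1*(-1660)) + 1422574 = (-1424 + 1660) + 1422574 = 236 + 1422574 = 1422810)
s/Q(1667, -1611) = 1422810/(-4) = 1422810*(-¼) = -711405/2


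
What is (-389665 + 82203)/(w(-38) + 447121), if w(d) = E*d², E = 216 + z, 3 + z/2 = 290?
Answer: -307462/1587881 ≈ -0.19363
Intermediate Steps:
z = 574 (z = -6 + 2*290 = -6 + 580 = 574)
E = 790 (E = 216 + 574 = 790)
w(d) = 790*d²
(-389665 + 82203)/(w(-38) + 447121) = (-389665 + 82203)/(790*(-38)² + 447121) = -307462/(790*1444 + 447121) = -307462/(1140760 + 447121) = -307462/1587881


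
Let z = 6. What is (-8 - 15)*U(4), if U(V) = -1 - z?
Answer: 161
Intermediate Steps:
U(V) = -7 (U(V) = -1 - 1*6 = -1 - 6 = -7)
(-8 - 15)*U(4) = (-8 - 15)*(-7) = -23*(-7) = 161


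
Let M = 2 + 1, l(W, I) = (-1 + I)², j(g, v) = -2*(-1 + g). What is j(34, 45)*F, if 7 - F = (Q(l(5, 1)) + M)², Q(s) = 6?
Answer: 4884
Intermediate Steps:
j(g, v) = 2 - 2*g
M = 3
F = -74 (F = 7 - (6 + 3)² = 7 - 1*9² = 7 - 1*81 = 7 - 81 = -74)
j(34, 45)*F = (2 - 2*34)*(-74) = (2 - 68)*(-74) = -66*(-74) = 4884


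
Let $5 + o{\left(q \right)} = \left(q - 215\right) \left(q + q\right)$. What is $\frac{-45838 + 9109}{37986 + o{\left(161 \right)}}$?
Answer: $- \frac{36729}{20593} \approx -1.7836$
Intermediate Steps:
$o{\left(q \right)} = -5 + 2 q \left(-215 + q\right)$ ($o{\left(q \right)} = -5 + \left(q - 215\right) \left(q + q\right) = -5 + \left(-215 + q\right) 2 q = -5 + 2 q \left(-215 + q\right)$)
$\frac{-45838 + 9109}{37986 + o{\left(161 \right)}} = \frac{-45838 + 9109}{37986 - \left(69235 - 51842\right)} = - \frac{36729}{37986 - 17393} = - \frac{36729}{20593}$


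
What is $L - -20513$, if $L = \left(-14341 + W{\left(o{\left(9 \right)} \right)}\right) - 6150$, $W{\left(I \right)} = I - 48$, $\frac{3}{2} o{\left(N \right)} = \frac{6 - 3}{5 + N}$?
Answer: $- \frac{181}{7} \approx -25.857$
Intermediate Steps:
$o{\left(N \right)} = \frac{2}{5 + N}$ ($o{\left(N \right)} = \frac{2 \frac{6 - 3}{5 + N}}{3} = \frac{2 \frac{3}{5 + N}}{3} = \frac{2}{5 + N}$)
$W{\left(I \right)} = -48 + I$ ($W{\left(I \right)} = I - 48 = -48 + I$)
$L = - \frac{143772}{7}$ ($L = \left(-14341 - \left(48 - \frac{2}{5 + 9}\right)\right) - 6150 = \left(-14341 - \left(48 - \frac{2}{14}\right)\right) - 6150 = \left(-14341 + \left(-48 + 2 \cdot \frac{1}{14}\right)\right) - 6150 = \left(-14341 + \left(-48 + \frac{1}{7}\right)\right) - 6150 = \left(-14341 - \frac{335}{7}\right) - 6150 = - \frac{100722}{7} - 6150 = - \frac{143772}{7} \approx -20539.0$)
$L - -20513 = - \frac{143772}{7} - -20513 = - \frac{143772}{7} + 20513 = - \frac{181}{7}$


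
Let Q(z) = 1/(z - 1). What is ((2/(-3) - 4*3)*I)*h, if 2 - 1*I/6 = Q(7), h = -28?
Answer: 11704/3 ≈ 3901.3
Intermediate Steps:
Q(z) = 1/(-1 + z)
I = 11 (I = 12 - 6/(-1 + 7) = 12 - 6/6 = 12 - 6*⅙ = 12 - 1 = 11)
((2/(-3) - 4*3)*I)*h = ((2/(-3) - 4*3)*11)*(-28) = ((2*(-⅓) - 12)*11)*(-28) = ((-⅔ - 12)*11)*(-28) = -38/3*11*(-28) = -418/3*(-28) = 11704/3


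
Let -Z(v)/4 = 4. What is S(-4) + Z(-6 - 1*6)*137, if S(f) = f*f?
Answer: -2176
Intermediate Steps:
Z(v) = -16 (Z(v) = -4*4 = -16)
S(f) = f²
S(-4) + Z(-6 - 1*6)*137 = (-4)² - 16*137 = 16 - 2192 = -2176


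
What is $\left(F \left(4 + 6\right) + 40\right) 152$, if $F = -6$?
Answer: $-3040$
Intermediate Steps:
$\left(F \left(4 + 6\right) + 40\right) 152 = \left(- 6 \left(4 + 6\right) + 40\right) 152 = \left(\left(-6\right) 10 + 40\right) 152 = \left(-60 + 40\right) 152 = \left(-20\right) 152 = -3040$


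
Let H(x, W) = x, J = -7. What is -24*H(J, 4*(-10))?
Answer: 168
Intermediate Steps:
-24*H(J, 4*(-10)) = -24*(-7) = 168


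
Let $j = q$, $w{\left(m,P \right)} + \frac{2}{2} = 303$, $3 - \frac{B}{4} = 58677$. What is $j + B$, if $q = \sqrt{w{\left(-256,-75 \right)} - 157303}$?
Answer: $-234696 + 13 i \sqrt{929} \approx -2.347 \cdot 10^{5} + 396.23 i$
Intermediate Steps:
$B = -234696$ ($B = 12 - 234708 = -234696$)
$w{\left(m,P \right)} = 302$ ($w{\left(m,P \right)} = -1 + 303 = 302$)
$q = 13 i \sqrt{929}$ ($q = \sqrt{302 - 157303} = \sqrt{-157001} = 13 i \sqrt{929} \approx 396.23 i$)
$j = 13 i \sqrt{929} \approx 396.23 i$
$j + B = 13 i \sqrt{929} - 234696 = -234696 + 13 i \sqrt{929}$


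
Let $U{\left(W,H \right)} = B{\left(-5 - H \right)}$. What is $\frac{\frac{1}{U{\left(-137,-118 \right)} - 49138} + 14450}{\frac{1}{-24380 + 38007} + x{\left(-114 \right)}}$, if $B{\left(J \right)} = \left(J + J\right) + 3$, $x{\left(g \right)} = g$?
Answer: $- \frac{9630678512723}{75979006593} \approx -126.75$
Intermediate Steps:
$B{\left(J \right)} = 3 + 2 J$ ($B{\left(J \right)} = 2 J + 3 = 3 + 2 J$)
$U{\left(W,H \right)} = -7 - 2 H$ ($U{\left(W,H \right)} = 3 + 2 \left(-5 - H\right) = 3 - \left(10 + 2 H\right) = -7 - 2 H$)
$\frac{\frac{1}{U{\left(-137,-118 \right)} - 49138} + 14450}{\frac{1}{-24380 + 38007} + x{\left(-114 \right)}} = \frac{\frac{1}{\left(-7 - -236\right) - 49138} + 14450}{\frac{1}{-24380 + 38007} - 114} = \frac{\frac{1}{\left(-7 + 236\right) - 49138} + 14450}{\frac{1}{13627} - 114} = \frac{\frac{1}{229 - 49138} + 14450}{\frac{1}{13627} - 114} = \frac{\frac{1}{-48909} + 14450}{- \frac{1553477}{13627}} = \left(- \frac{1}{48909} + 14450\right) \left(- \frac{13627}{1553477}\right) = \frac{706735049}{48909} \left(- \frac{13627}{1553477}\right) = - \frac{9630678512723}{75979006593}$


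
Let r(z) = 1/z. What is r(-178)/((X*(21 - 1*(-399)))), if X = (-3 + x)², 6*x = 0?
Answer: -1/672840 ≈ -1.4862e-6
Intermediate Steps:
x = 0 (x = (⅙)*0 = 0)
X = 9 (X = (-3 + 0)² = (-3)² = 9)
r(-178)/((X*(21 - 1*(-399)))) = 1/((-178)*((9*(21 - 1*(-399))))) = -1/(9*(21 + 399))/178 = -1/(178*(9*420)) = -1/178/3780 = -1/178*1/3780 = -1/672840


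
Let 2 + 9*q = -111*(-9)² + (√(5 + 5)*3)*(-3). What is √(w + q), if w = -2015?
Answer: √(-27128 - 9*√10)/3 ≈ 54.931*I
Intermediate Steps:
q = -8993/9 - √10 (q = -2/9 + (-111*(-9)² + (√(5 + 5)*3)*(-3))/9 = -2/9 + (-111*81 + (√10*3)*(-3))/9 = -2/9 + (-8991 + (3*√10)*(-3))/9 = -2/9 + (-8991 - 9*√10)/9 = -2/9 + (-999 - √10) = -8993/9 - √10 ≈ -1002.4)
√(w + q) = √(-2015 + (-8993/9 - √10)) = √(-27128/9 - √10)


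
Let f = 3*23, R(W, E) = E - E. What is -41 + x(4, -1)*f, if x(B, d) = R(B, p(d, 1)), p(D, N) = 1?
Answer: -41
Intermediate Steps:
R(W, E) = 0
x(B, d) = 0
f = 69
-41 + x(4, -1)*f = -41 + 0*69 = -41 + 0 = -41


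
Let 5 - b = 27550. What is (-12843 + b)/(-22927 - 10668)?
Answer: 40388/33595 ≈ 1.2022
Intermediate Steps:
b = -27545 (b = 5 - 1*27550 = 5 - 27550 = -27545)
(-12843 + b)/(-22927 - 10668) = (-12843 - 27545)/(-22927 - 10668) = -40388/(-33595) = -40388*(-1/33595) = 40388/33595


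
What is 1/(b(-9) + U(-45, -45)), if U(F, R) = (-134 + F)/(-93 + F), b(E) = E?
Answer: -138/1063 ≈ -0.12982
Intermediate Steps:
U(F, R) = (-134 + F)/(-93 + F)
1/(b(-9) + U(-45, -45)) = 1/(-9 + (-134 - 45)/(-93 - 45)) = 1/(-9 - 179/(-138)) = 1/(-9 - 1/138*(-179)) = 1/(-9 + 179/138) = 1/(-1063/138) = -138/1063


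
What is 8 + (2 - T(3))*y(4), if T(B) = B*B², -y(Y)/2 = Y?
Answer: 208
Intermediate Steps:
y(Y) = -2*Y
T(B) = B³
8 + (2 - T(3))*y(4) = 8 + (2 - 1*3³)*(-2*4) = 8 + (2 - 1*27)*(-8) = 8 + (2 - 27)*(-8) = 8 - 25*(-8) = 8 + 200 = 208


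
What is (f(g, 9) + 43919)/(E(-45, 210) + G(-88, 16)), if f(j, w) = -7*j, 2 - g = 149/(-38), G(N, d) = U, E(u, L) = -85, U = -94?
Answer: -1667347/6802 ≈ -245.13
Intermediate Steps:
G(N, d) = -94
g = 225/38 (g = 2 - 149/(-38) = 2 - 149*(-1)/38 = 2 - 1*(-149/38) = 2 + 149/38 = 225/38 ≈ 5.9211)
(f(g, 9) + 43919)/(E(-45, 210) + G(-88, 16)) = (-7*225/38 + 43919)/(-85 - 94) = (-1575/38 + 43919)/(-179) = (1667347/38)*(-1/179) = -1667347/6802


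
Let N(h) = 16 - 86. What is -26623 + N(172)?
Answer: -26693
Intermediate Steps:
N(h) = -70
-26623 + N(172) = -26623 - 70 = -26693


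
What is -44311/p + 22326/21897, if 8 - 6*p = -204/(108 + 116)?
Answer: -108667418746/3642201 ≈ -29836.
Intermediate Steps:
p = 499/336 (p = 4/3 - (-204)/(6*(108 + 116)) = 4/3 - (-204)/(6*224) = 4/3 - (-204)/1344 = 4/3 - ⅙*(-51/56) = 4/3 + 17/112 = 499/336 ≈ 1.4851)
-44311/p + 22326/21897 = -44311/499/336 + 22326/21897 = -44311*336/499 + 22326*(1/21897) = -14888496/499 + 7442/7299 = -108667418746/3642201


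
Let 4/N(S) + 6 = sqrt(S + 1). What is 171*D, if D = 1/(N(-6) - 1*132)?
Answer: -232389/180184 + 171*I*sqrt(5)/180184 ≈ -1.2897 + 0.0021221*I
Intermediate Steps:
N(S) = 4/(-6 + sqrt(1 + S)) (N(S) = 4/(-6 + sqrt(S + 1)) = 4/(-6 + sqrt(1 + S)))
D = 1/(-132 + 4/(-6 + I*sqrt(5))) (D = 1/(4/(-6 + sqrt(1 - 6)) - 1*132) = 1/(4/(-6 + sqrt(-5)) - 132) = 1/(4/(-6 + I*sqrt(5)) - 132) = 1/(-132 + 4/(-6 + I*sqrt(5))) ≈ -0.0075423 + 1.241e-5*I)
171*D = 171*(-1359/180184 + I*sqrt(5)/180184) = -232389/180184 + 171*I*sqrt(5)/180184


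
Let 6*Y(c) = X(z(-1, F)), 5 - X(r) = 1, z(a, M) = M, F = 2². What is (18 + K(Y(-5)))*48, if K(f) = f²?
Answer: 2656/3 ≈ 885.33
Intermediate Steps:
F = 4
X(r) = 4 (X(r) = 5 - 1*1 = 5 - 1 = 4)
Y(c) = ⅔ (Y(c) = (⅙)*4 = ⅔)
(18 + K(Y(-5)))*48 = (18 + (⅔)²)*48 = (18 + 4/9)*48 = (166/9)*48 = 2656/3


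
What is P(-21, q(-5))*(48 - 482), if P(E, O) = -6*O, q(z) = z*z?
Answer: 65100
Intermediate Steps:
q(z) = z²
P(-21, q(-5))*(48 - 482) = (-6*(-5)²)*(48 - 482) = -6*25*(-434) = -150*(-434) = 65100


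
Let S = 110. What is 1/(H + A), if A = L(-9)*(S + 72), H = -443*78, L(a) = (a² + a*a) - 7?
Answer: -1/6344 ≈ -0.00015763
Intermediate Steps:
L(a) = -7 + 2*a² (L(a) = (a² + a²) - 7 = 2*a² - 7 = -7 + 2*a²)
H = -34554
A = 28210 (A = (-7 + 2*(-9)²)*(110 + 72) = (-7 + 2*81)*182 = (-7 + 162)*182 = 155*182 = 28210)
1/(H + A) = 1/(-34554 + 28210) = 1/(-6344) = -1/6344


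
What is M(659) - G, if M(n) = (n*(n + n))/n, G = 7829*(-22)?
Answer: 173556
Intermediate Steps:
G = -172238
M(n) = 2*n (M(n) = (n*(2*n))/n = (2*n**2)/n = 2*n)
M(659) - G = 2*659 - 1*(-172238) = 1318 + 172238 = 173556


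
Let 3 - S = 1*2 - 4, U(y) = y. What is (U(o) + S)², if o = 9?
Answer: 196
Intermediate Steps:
S = 5 (S = 3 - (1*2 - 4) = 3 - (2 - 4) = 3 - 1*(-2) = 3 + 2 = 5)
(U(o) + S)² = (9 + 5)² = 14² = 196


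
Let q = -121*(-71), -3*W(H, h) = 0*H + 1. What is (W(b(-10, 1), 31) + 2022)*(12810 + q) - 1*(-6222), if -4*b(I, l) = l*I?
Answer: 129815731/3 ≈ 4.3272e+7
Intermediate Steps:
b(I, l) = -I*l/4 (b(I, l) = -l*I/4 = -I*l/4)
W(H, h) = -⅓ (W(H, h) = -(0*H + 1)/3 = -(0 + 1)/3 = -⅓*1 = -⅓)
q = 8591
(W(b(-10, 1), 31) + 2022)*(12810 + q) - 1*(-6222) = (-⅓ + 2022)*(12810 + 8591) - 1*(-6222) = (6065/3)*21401 + 6222 = 129797065/3 + 6222 = 129815731/3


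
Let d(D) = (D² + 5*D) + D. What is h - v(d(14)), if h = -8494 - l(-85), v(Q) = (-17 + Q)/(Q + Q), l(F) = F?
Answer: -4709303/560 ≈ -8409.5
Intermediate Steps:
d(D) = D² + 6*D
v(Q) = (-17 + Q)/(2*Q) (v(Q) = (-17 + Q)/((2*Q)) = (-17 + Q)*(1/(2*Q)) = (-17 + Q)/(2*Q))
h = -8409 (h = -8494 - 1*(-85) = -8494 + 85 = -8409)
h - v(d(14)) = -8409 - (-17 + 14*(6 + 14))/(2*(14*(6 + 14))) = -8409 - (-17 + 14*20)/(2*(14*20)) = -8409 - (-17 + 280)/(2*280) = -8409 - 263/(2*280) = -8409 - 1*263/560 = -8409 - 263/560 = -4709303/560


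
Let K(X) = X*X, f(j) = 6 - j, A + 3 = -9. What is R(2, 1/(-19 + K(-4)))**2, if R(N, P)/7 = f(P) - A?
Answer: 148225/9 ≈ 16469.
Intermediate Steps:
A = -12 (A = -3 - 9 = -12)
K(X) = X**2
R(N, P) = 126 - 7*P (R(N, P) = 7*((6 - P) - 1*(-12)) = 7*((6 - P) + 12) = 7*(18 - P) = 126 - 7*P)
R(2, 1/(-19 + K(-4)))**2 = (126 - 7/(-19 + (-4)**2))**2 = (126 - 7/(-19 + 16))**2 = (126 - 7/(-3))**2 = (126 - 7*(-1/3))**2 = (126 + 7/3)**2 = (385/3)**2 = 148225/9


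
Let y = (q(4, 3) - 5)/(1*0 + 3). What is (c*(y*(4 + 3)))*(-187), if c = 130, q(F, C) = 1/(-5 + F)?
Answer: 340340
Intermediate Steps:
y = -2 (y = (1/(-5 + 4) - 5)/(1*0 + 3) = (1/(-1) - 5)/(0 + 3) = (-1 - 5)/3 = -6*⅓ = -2)
(c*(y*(4 + 3)))*(-187) = (130*(-2*(4 + 3)))*(-187) = (130*(-2*7))*(-187) = (130*(-14))*(-187) = -1820*(-187) = 340340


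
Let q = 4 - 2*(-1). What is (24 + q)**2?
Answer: 900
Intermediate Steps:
q = 6 (q = 4 + 2 = 6)
(24 + q)**2 = (24 + 6)**2 = 30**2 = 900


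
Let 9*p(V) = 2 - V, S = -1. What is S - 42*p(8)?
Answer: 27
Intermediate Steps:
p(V) = 2/9 - V/9 (p(V) = (2 - V)/9 = 2/9 - V/9)
S - 42*p(8) = -1 - 42*(2/9 - ⅑*8) = -1 - 42*(2/9 - 8/9) = -1 - 42*(-⅔) = -1 + 28 = 27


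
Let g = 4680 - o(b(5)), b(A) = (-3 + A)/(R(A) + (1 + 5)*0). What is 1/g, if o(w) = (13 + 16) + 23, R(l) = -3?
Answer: 1/4628 ≈ 0.00021608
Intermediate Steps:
b(A) = 1 - A/3 (b(A) = (-3 + A)/(-3 + (1 + 5)*0) = (-3 + A)/(-3 + 6*0) = (-3 + A)/(-3 + 0) = (-3 + A)/(-3) = (-3 + A)*(-⅓) = 1 - A/3)
o(w) = 52 (o(w) = 29 + 23 = 52)
g = 4628 (g = 4680 - 1*52 = 4680 - 52 = 4628)
1/g = 1/4628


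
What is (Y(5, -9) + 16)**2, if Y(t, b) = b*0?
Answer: 256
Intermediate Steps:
Y(t, b) = 0
(Y(5, -9) + 16)**2 = (0 + 16)**2 = 16**2 = 256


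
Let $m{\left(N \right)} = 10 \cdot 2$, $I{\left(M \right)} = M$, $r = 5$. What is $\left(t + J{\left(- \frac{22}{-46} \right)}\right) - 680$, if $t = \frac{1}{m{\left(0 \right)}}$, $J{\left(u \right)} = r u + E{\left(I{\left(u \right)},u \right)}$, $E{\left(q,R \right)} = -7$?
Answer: $- \frac{314897}{460} \approx -684.56$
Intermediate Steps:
$m{\left(N \right)} = 20$
$J{\left(u \right)} = -7 + 5 u$ ($J{\left(u \right)} = 5 u - 7 = -7 + 5 u$)
$t = \frac{1}{20} \approx 0.05$
$\left(t + J{\left(- \frac{22}{-46} \right)}\right) - 680 = \left(\frac{1}{20} - \left(7 - 5 \left(- \frac{22}{-46}\right)\right)\right) - 680 = \left(\frac{1}{20} - \left(7 - 5 \left(\left(-22\right) \left(- \frac{1}{46}\right)\right)\right)\right) - 680 = \left(\frac{1}{20} + \left(-7 + 5 \cdot \frac{11}{23}\right)\right) - 680 = \left(\frac{1}{20} + \left(-7 + \frac{55}{23}\right)\right) - 680 = \left(\frac{1}{20} - \frac{106}{23}\right) - 680 = - \frac{2097}{460} - 680 = - \frac{314897}{460}$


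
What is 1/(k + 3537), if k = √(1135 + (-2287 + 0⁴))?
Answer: 393/1390169 - 8*I*√2/4170507 ≈ 0.0002827 - 2.7128e-6*I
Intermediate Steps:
k = 24*I*√2 (k = √(1135 + (-2287 + 0)) = √(1135 - 2287) = √(-1152) = 24*I*√2 ≈ 33.941*I)
1/(k + 3537) = 1/(24*I*√2 + 3537) = 1/(3537 + 24*I*√2)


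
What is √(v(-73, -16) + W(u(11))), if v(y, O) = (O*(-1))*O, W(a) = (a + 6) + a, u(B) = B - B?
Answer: 5*I*√10 ≈ 15.811*I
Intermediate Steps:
u(B) = 0
W(a) = 6 + 2*a (W(a) = (6 + a) + a = 6 + 2*a)
v(y, O) = -O² (v(y, O) = (-O)*O = -O²)
√(v(-73, -16) + W(u(11))) = √(-1*(-16)² + (6 + 2*0)) = √(-1*256 + (6 + 0)) = √(-256 + 6) = √(-250) = 5*I*√10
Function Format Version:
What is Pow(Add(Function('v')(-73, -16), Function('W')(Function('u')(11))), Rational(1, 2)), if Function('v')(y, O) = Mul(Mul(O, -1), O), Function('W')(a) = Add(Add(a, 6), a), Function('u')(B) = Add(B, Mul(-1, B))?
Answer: Mul(5, I, Pow(10, Rational(1, 2))) ≈ Mul(15.811, I)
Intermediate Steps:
Function('u')(B) = 0
Function('W')(a) = Add(6, Mul(2, a)) (Function('W')(a) = Add(Add(6, a), a) = Add(6, Mul(2, a)))
Function('v')(y, O) = Mul(-1, Pow(O, 2)) (Function('v')(y, O) = Mul(Mul(-1, O), O) = Mul(-1, Pow(O, 2)))
Pow(Add(Function('v')(-73, -16), Function('W')(Function('u')(11))), Rational(1, 2)) = Pow(Add(Mul(-1, Pow(-16, 2)), Add(6, Mul(2, 0))), Rational(1, 2)) = Pow(Add(Mul(-1, 256), Add(6, 0)), Rational(1, 2)) = Pow(Add(-256, 6), Rational(1, 2)) = Pow(-250, Rational(1, 2)) = Mul(5, I, Pow(10, Rational(1, 2)))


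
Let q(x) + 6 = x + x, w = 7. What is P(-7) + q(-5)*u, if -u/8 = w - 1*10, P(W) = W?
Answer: -391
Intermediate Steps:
u = 24 (u = -8*(7 - 1*10) = -8*(7 - 10) = -8*(-3) = 24)
q(x) = -6 + 2*x (q(x) = -6 + (x + x) = -6 + 2*x)
P(-7) + q(-5)*u = -7 + (-6 + 2*(-5))*24 = -7 + (-6 - 10)*24 = -7 - 16*24 = -7 - 384 = -391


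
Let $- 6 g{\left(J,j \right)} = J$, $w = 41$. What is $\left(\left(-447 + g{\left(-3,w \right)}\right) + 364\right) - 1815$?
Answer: $- \frac{3795}{2} \approx -1897.5$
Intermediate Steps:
$g{\left(J,j \right)} = - \frac{J}{6}$
$\left(\left(-447 + g{\left(-3,w \right)}\right) + 364\right) - 1815 = \left(\left(-447 - - \frac{1}{2}\right) + 364\right) - 1815 = \left(\left(-447 + \frac{1}{2}\right) + 364\right) - 1815 = \left(- \frac{893}{2} + 364\right) - 1815 = - \frac{165}{2} - 1815 = - \frac{3795}{2}$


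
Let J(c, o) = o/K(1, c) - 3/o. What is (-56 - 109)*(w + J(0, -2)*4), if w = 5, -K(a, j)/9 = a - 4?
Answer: -15895/9 ≈ -1766.1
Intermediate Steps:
K(a, j) = 36 - 9*a (K(a, j) = -9*(a - 4) = -9*(-4 + a) = 36 - 9*a)
J(c, o) = -3/o + o/27 (J(c, o) = o/(36 - 9*1) - 3/o = o/(36 - 9) - 3/o = o/27 - 3/o = -3/o + o/27)
(-56 - 109)*(w + J(0, -2)*4) = (-56 - 109)*(5 + (-3/(-2) + (1/27)*(-2))*4) = -165*(5 + (-3*(-1/2) - 2/27)*4) = -165*(5 + (3/2 - 2/27)*4) = -165*(5 + (77/54)*4) = -165*(5 + 154/27) = -165*289/27 = -15895/9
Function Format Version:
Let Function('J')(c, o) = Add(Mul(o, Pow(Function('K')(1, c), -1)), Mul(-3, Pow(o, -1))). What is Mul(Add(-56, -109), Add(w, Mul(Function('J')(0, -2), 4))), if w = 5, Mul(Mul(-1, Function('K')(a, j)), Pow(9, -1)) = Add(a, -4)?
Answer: Rational(-15895, 9) ≈ -1766.1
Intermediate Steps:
Function('K')(a, j) = Add(36, Mul(-9, a)) (Function('K')(a, j) = Mul(-9, Add(a, -4)) = Mul(-9, Add(-4, a)) = Add(36, Mul(-9, a)))
Function('J')(c, o) = Add(Mul(-3, Pow(o, -1)), Mul(Rational(1, 27), o)) (Function('J')(c, o) = Add(Mul(o, Pow(Add(36, Mul(-9, 1)), -1)), Mul(-3, Pow(o, -1))) = Add(Mul(o, Pow(Add(36, -9), -1)), Mul(-3, Pow(o, -1))) = Add(Mul(o, Pow(27, -1)), Mul(-3, Pow(o, -1))) = Add(Mul(o, Rational(1, 27)), Mul(-3, Pow(o, -1))) = Add(Mul(Rational(1, 27), o), Mul(-3, Pow(o, -1))) = Add(Mul(-3, Pow(o, -1)), Mul(Rational(1, 27), o)))
Mul(Add(-56, -109), Add(w, Mul(Function('J')(0, -2), 4))) = Mul(Add(-56, -109), Add(5, Mul(Add(Mul(-3, Pow(-2, -1)), Mul(Rational(1, 27), -2)), 4))) = Mul(-165, Add(5, Mul(Add(Mul(-3, Rational(-1, 2)), Rational(-2, 27)), 4))) = Mul(-165, Add(5, Mul(Add(Rational(3, 2), Rational(-2, 27)), 4))) = Mul(-165, Add(5, Mul(Rational(77, 54), 4))) = Mul(-165, Add(5, Rational(154, 27))) = Mul(-165, Rational(289, 27)) = Rational(-15895, 9)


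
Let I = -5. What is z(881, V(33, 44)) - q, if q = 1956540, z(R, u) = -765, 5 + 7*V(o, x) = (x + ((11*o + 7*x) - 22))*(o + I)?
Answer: -1957305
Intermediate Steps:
V(o, x) = -5/7 + (-5 + o)*(-22 + 8*x + 11*o)/7 (V(o, x) = -5/7 + ((x + ((11*o + 7*x) - 22))*(o - 5))/7 = -5/7 + ((x + ((7*x + 11*o) - 22))*(-5 + o))/7 = -5/7 + ((x + (-22 + 7*x + 11*o))*(-5 + o))/7 = -5/7 + ((-22 + 8*x + 11*o)*(-5 + o))/7 = -5/7 + ((-5 + o)*(-22 + 8*x + 11*o))/7 = -5/7 + (-5 + o)*(-22 + 8*x + 11*o)/7)
z(881, V(33, 44)) - q = -765 - 1*1956540 = -765 - 1956540 = -1957305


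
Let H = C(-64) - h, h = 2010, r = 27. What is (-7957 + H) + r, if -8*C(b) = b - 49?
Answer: -79407/8 ≈ -9925.9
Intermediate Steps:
C(b) = 49/8 - b/8 (C(b) = -(b - 49)/8 = -(-49 + b)/8 = 49/8 - b/8)
H = -15967/8 (H = (49/8 - ⅛*(-64)) - 1*2010 = (49/8 + 8) - 2010 = 113/8 - 2010 = -15967/8 ≈ -1995.9)
(-7957 + H) + r = (-7957 - 15967/8) + 27 = -79623/8 + 27 = -79407/8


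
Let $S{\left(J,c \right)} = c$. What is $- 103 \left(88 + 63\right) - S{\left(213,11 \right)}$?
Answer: $-15564$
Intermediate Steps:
$- 103 \left(88 + 63\right) - S{\left(213,11 \right)} = - 103 \left(88 + 63\right) - 11 = \left(-103\right) 151 - 11 = -15553 - 11 = -15564$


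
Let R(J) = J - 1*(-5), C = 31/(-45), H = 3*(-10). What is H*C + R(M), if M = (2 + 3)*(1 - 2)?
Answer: 62/3 ≈ 20.667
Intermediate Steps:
H = -30
C = -31/45 (C = 31*(-1/45) = -31/45 ≈ -0.68889)
M = -5 (M = 5*(-1) = -5)
R(J) = 5 + J (R(J) = J + 5 = 5 + J)
H*C + R(M) = -30*(-31/45) + (5 - 5) = 62/3 + 0 = 62/3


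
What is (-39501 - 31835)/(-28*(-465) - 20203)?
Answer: 71336/7183 ≈ 9.9312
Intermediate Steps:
(-39501 - 31835)/(-28*(-465) - 20203) = -71336/(13020 - 20203) = -71336/(-7183) = -71336*(-1/7183) = 71336/7183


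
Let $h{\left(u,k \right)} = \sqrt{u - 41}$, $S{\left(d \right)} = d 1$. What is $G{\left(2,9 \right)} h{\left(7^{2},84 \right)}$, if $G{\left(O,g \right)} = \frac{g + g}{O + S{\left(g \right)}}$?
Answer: $\frac{36 \sqrt{2}}{11} \approx 4.6283$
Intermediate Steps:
$S{\left(d \right)} = d$
$G{\left(O,g \right)} = \frac{2 g}{O + g}$ ($G{\left(O,g \right)} = \frac{g + g}{O + g} = \frac{2 g}{O + g}$)
$h{\left(u,k \right)} = \sqrt{-41 + u}$
$G{\left(2,9 \right)} h{\left(7^{2},84 \right)} = 2 \cdot 9 \frac{1}{2 + 9} \sqrt{-41 + 7^{2}} = 2 \cdot 9 \cdot \frac{1}{11} \sqrt{-41 + 49} = 2 \cdot 9 \cdot \frac{1}{11} \sqrt{8} = \frac{18 \cdot 2 \sqrt{2}}{11} = \frac{36 \sqrt{2}}{11}$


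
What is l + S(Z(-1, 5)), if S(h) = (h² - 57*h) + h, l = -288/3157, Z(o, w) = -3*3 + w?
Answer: 757392/3157 ≈ 239.91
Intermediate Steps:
Z(o, w) = -9 + w
l = -288/3157 (l = -288*1/3157 = -288/3157 ≈ -0.091226)
S(h) = h² - 56*h
l + S(Z(-1, 5)) = -288/3157 + (-9 + 5)*(-56 + (-9 + 5)) = -288/3157 - 4*(-56 - 4) = -288/3157 - 4*(-60) = -288/3157 + 240 = 757392/3157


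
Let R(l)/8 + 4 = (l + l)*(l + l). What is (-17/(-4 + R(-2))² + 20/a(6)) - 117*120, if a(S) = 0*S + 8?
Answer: -118813417/8464 ≈ -14038.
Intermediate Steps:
R(l) = -32 + 32*l² (R(l) = -32 + 8*((l + l)*(l + l)) = -32 + 8*((2*l)*(2*l)) = -32 + 8*(4*l²) = -32 + 32*l²)
a(S) = 8 (a(S) = 0 + 8 = 8)
(-17/(-4 + R(-2))² + 20/a(6)) - 117*120 = (-17/(-4 + (-32 + 32*(-2)²))² + 20/8) - 117*120 = (-17/(-4 + (-32 + 32*4))² + 20*(⅛)) - 14040 = (-17/(-4 + (-32 + 128))² + 5/2) - 14040 = (-17/(-4 + 96)² + 5/2) - 14040 = (-17/(92²) + 5/2) - 14040 = (-17/8464 + 5/2) - 14040 = 21143/8464 - 14040 = -118813417/8464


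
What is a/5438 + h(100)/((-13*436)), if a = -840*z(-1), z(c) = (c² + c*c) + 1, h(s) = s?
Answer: -1853395/3852823 ≈ -0.48105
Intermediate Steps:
z(c) = 1 + 2*c² (z(c) = (c² + c²) + 1 = 2*c² + 1 = 1 + 2*c²)
a = -2520 (a = -840*(1 + 2*(-1)²) = -840*(1 + 2*1) = -840*(1 + 2) = -840*3 = -2520)
a/5438 + h(100)/((-13*436)) = -2520/5438 + 100/((-13*436)) = -2520*1/5438 + 100/(-5668) = -1260/2719 + 100*(-1/5668) = -1260/2719 - 25/1417 = -1853395/3852823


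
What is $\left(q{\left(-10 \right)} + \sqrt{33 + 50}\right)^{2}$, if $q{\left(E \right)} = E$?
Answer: $\left(10 - \sqrt{83}\right)^{2} \approx 0.79133$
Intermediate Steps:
$\left(q{\left(-10 \right)} + \sqrt{33 + 50}\right)^{2} = \left(-10 + \sqrt{33 + 50}\right)^{2} = \left(-10 + \sqrt{83}\right)^{2}$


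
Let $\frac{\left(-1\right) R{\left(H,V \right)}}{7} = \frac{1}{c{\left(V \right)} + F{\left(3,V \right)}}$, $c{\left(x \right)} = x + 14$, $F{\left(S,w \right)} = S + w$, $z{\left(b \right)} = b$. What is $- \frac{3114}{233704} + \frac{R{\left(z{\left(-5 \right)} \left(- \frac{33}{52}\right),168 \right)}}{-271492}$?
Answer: $- \frac{18652110821}{1399838407994} \approx -0.013324$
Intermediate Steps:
$c{\left(x \right)} = 14 + x$
$R{\left(H,V \right)} = - \frac{7}{17 + 2 V}$ ($R{\left(H,V \right)} = - \frac{7}{\left(14 + V\right) + \left(3 + V\right)} = - \frac{7}{17 + 2 V}$)
$- \frac{3114}{233704} + \frac{R{\left(z{\left(-5 \right)} \left(- \frac{33}{52}\right),168 \right)}}{-271492} = - \frac{3114}{233704} + \frac{\left(-7\right) \frac{1}{17 + 2 \cdot 168}}{-271492} = \left(-3114\right) \frac{1}{233704} + - \frac{7}{17 + 336} \left(- \frac{1}{271492}\right) = - \frac{1557}{116852} + - \frac{7}{353} \left(- \frac{1}{271492}\right) = - \frac{1557}{116852} + \left(-7\right) \frac{1}{353} \left(- \frac{1}{271492}\right) = - \frac{1557}{116852} - - \frac{7}{95836676} = - \frac{1557}{116852} + \frac{7}{95836676} = - \frac{18652110821}{1399838407994}$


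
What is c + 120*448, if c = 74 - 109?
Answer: 53725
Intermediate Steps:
c = -35
c + 120*448 = -35 + 120*448 = -35 + 53760 = 53725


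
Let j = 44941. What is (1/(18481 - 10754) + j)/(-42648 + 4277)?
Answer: -347259108/296492717 ≈ -1.1712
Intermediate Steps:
(1/(18481 - 10754) + j)/(-42648 + 4277) = (1/(18481 - 10754) + 44941)/(-42648 + 4277) = (1/7727 + 44941)/(-38371) = (1/7727 + 44941)*(-1/38371) = (347259108/7727)*(-1/38371) = -347259108/296492717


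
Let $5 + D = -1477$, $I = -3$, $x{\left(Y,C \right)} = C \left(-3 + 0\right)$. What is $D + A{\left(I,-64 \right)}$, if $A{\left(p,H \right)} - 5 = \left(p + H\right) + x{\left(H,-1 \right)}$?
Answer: $-1541$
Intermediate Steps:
$x{\left(Y,C \right)} = - 3 C$ ($x{\left(Y,C \right)} = C \left(-3\right) = - 3 C$)
$A{\left(p,H \right)} = 8 + H + p$ ($A{\left(p,H \right)} = 5 - \left(-3 - H - p\right) = 5 + \left(\left(H + p\right) + 3\right) = 5 + \left(3 + H + p\right) = 8 + H + p$)
$D = -1482$ ($D = -5 - 1477 = -1482$)
$D + A{\left(I,-64 \right)} = -1482 - 59 = -1541$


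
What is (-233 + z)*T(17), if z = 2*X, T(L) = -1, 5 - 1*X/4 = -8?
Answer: 129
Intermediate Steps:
X = 52 (X = 20 - 4*(-8) = 20 + 32 = 52)
z = 104 (z = 2*52 = 104)
(-233 + z)*T(17) = (-233 + 104)*(-1) = -129*(-1) = 129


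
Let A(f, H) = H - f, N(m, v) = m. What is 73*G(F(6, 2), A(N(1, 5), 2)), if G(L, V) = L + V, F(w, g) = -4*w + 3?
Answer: -1460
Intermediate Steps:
F(w, g) = 3 - 4*w
73*G(F(6, 2), A(N(1, 5), 2)) = 73*((3 - 4*6) + (2 - 1*1)) = 73*((3 - 24) + (2 - 1)) = 73*(-21 + 1) = 73*(-20) = -1460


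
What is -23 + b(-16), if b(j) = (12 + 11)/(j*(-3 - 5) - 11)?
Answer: -2668/117 ≈ -22.803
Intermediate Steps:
b(j) = 23/(-11 - 8*j) (b(j) = 23/(j*(-8) - 11) = 23/(-8*j - 11) = 23/(-11 - 8*j))
-23 + b(-16) = -23 - 23/(11 + 8*(-16)) = -23 - 23/(11 - 128) = -23 - 23/(-117) = -23 - 23*(-1/117) = -23 + 23/117 = -2668/117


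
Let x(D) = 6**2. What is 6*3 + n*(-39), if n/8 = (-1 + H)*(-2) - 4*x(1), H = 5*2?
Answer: 50562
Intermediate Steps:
x(D) = 36
H = 10
n = -1296 (n = 8*((-1 + 10)*(-2) - 4*36) = 8*(9*(-2) - 144) = 8*(-18 - 144) = 8*(-162) = -1296)
6*3 + n*(-39) = 6*3 - 1296*(-39) = 18 + 50544 = 50562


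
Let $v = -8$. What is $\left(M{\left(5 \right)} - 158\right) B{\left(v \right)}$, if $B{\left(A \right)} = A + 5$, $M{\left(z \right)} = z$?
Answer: $459$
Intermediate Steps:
$B{\left(A \right)} = 5 + A$
$\left(M{\left(5 \right)} - 158\right) B{\left(v \right)} = \left(5 - 158\right) \left(5 - 8\right) = \left(-153\right) \left(-3\right) = 459$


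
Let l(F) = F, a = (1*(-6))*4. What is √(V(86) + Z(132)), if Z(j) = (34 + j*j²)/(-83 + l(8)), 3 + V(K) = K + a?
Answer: I*√6886731/15 ≈ 174.95*I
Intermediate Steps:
a = -24 (a = -6*4 = -24)
V(K) = -27 + K (V(K) = -3 + (K - 24) = -3 + (-24 + K) = -27 + K)
Z(j) = -34/75 - j³/75 (Z(j) = (34 + j*j²)/(-83 + 8) = (34 + j³)/(-75) = (34 + j³)*(-1/75) = -34/75 - j³/75)
√(V(86) + Z(132)) = √((-27 + 86) + (-34/75 - 1/75*132³)) = √(59 + (-34/75 - 1/75*2299968)) = √(59 + (-34/75 - 766656/25)) = √(59 - 2300002/75) = √(-2295577/75) = I*√6886731/15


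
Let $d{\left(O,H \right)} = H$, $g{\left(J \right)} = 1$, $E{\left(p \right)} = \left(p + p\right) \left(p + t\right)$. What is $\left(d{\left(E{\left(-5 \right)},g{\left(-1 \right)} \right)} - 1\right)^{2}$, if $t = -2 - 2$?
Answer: $0$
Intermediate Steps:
$t = -4$ ($t = -2 - 2 = -4$)
$E{\left(p \right)} = 2 p \left(-4 + p\right)$ ($E{\left(p \right)} = \left(p + p\right) \left(p - 4\right) = 2 p \left(-4 + p\right)$)
$\left(d{\left(E{\left(-5 \right)},g{\left(-1 \right)} \right)} - 1\right)^{2} = \left(1 - 1\right)^{2} = 0^{2} = 0$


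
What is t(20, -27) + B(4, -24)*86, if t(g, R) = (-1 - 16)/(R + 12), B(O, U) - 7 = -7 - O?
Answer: -5143/15 ≈ -342.87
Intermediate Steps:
B(O, U) = -O (B(O, U) = 7 + (-7 - O) = -O)
t(g, R) = -17/(12 + R)
t(20, -27) + B(4, -24)*86 = -17/(12 - 27) - 1*4*86 = -17/(-15) - 4*86 = -17*(-1/15) - 344 = 17/15 - 344 = -5143/15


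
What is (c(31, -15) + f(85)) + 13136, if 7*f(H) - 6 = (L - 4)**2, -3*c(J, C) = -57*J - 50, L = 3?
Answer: 41228/3 ≈ 13743.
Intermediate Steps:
c(J, C) = 50/3 + 19*J (c(J, C) = -(-57*J - 50)/3 = -(-50 - 57*J)/3 = 50/3 + 19*J)
f(H) = 1 (f(H) = 6/7 + (3 - 4)**2/7 = 6/7 + (1/7)*(-1)**2 = 6/7 + (1/7)*1 = 6/7 + 1/7 = 1)
(c(31, -15) + f(85)) + 13136 = ((50/3 + 19*31) + 1) + 13136 = ((50/3 + 589) + 1) + 13136 = (1817/3 + 1) + 13136 = 1820/3 + 13136 = 41228/3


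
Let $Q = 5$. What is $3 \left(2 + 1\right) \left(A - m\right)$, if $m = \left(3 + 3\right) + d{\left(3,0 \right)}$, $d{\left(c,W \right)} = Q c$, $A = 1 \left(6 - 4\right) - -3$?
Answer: $-144$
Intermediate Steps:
$A = 5$ ($A = 1 \cdot 2 + 3 = 2 + 3 = 5$)
$d{\left(c,W \right)} = 5 c$
$m = 21$ ($m = \left(3 + 3\right) + 5 \cdot 3 = 6 + 15 = 21$)
$3 \left(2 + 1\right) \left(A - m\right) = 3 \left(2 + 1\right) \left(5 - 21\right) = 3 \cdot 3 \left(5 - 21\right) = 9 \left(-16\right) = -144$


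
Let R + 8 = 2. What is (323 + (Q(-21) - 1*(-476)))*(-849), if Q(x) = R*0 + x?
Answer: -660522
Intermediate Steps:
R = -6 (R = -8 + 2 = -6)
Q(x) = x (Q(x) = -6*0 + x = 0 + x = x)
(323 + (Q(-21) - 1*(-476)))*(-849) = (323 + (-21 - 1*(-476)))*(-849) = (323 + (-21 + 476))*(-849) = (323 + 455)*(-849) = 778*(-849) = -660522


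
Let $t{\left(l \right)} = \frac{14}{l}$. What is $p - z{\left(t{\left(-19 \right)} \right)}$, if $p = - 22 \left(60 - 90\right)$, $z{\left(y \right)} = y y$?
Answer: $\frac{238064}{361} \approx 659.46$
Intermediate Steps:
$z{\left(y \right)} = y^{2}$
$p = 660$ ($p = \left(-22\right) \left(-30\right) = 660$)
$p - z{\left(t{\left(-19 \right)} \right)} = 660 - \left(\frac{14}{-19}\right)^{2} = 660 - \left(14 \left(- \frac{1}{19}\right)\right)^{2} = 660 - \left(- \frac{14}{19}\right)^{2} = 660 - \frac{196}{361} = \frac{238064}{361}$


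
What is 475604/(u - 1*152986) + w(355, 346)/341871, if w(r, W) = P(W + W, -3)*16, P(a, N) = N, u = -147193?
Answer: -54203207892/34207498303 ≈ -1.5845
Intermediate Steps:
w(r, W) = -48 (w(r, W) = -3*16 = -48)
475604/(u - 1*152986) + w(355, 346)/341871 = 475604/(-147193 - 1*152986) - 48/341871 = 475604/(-147193 - 152986) - 48*1/341871 = 475604/(-300179) - 16/113957 = 475604*(-1/300179) - 16/113957 = -475604/300179 - 16/113957 = -54203207892/34207498303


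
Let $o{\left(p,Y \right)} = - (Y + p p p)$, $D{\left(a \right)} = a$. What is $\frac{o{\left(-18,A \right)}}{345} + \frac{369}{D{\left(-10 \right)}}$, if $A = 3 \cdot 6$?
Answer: $- \frac{4611}{230} \approx -20.048$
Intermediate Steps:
$A = 18$
$o{\left(p,Y \right)} = - Y - p^{3}$ ($o{\left(p,Y \right)} = - (Y + p^{2} p) = - (Y + p^{3}) = - Y - p^{3}$)
$\frac{o{\left(-18,A \right)}}{345} + \frac{369}{D{\left(-10 \right)}} = \frac{\left(-1\right) 18 - \left(-18\right)^{3}}{345} + \frac{369}{-10} = \left(-18 - -5832\right) \frac{1}{345} + 369 \left(- \frac{1}{10}\right) = \left(-18 + 5832\right) \frac{1}{345} - \frac{369}{10} = 5814 \cdot \frac{1}{345} - \frac{369}{10} = \frac{1938}{115} - \frac{369}{10} = - \frac{4611}{230}$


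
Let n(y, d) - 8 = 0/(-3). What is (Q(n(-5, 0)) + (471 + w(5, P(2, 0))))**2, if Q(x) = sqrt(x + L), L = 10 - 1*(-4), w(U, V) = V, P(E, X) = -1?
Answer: (470 + sqrt(22))**2 ≈ 2.2533e+5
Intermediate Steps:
n(y, d) = 8 (n(y, d) = 8 + 0/(-3) = 8 + 0*(-1/3) = 8 + 0 = 8)
L = 14 (L = 10 + 4 = 14)
Q(x) = sqrt(14 + x) (Q(x) = sqrt(x + 14) = sqrt(14 + x))
(Q(n(-5, 0)) + (471 + w(5, P(2, 0))))**2 = (sqrt(14 + 8) + (471 - 1))**2 = (sqrt(22) + 470)**2 = (470 + sqrt(22))**2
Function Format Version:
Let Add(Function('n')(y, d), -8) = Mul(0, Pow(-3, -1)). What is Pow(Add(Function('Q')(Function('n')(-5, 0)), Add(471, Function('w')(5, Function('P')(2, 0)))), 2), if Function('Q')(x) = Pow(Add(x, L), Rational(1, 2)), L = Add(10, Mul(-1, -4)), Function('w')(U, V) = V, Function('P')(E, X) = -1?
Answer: Pow(Add(470, Pow(22, Rational(1, 2))), 2) ≈ 2.2533e+5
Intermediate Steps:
Function('n')(y, d) = 8 (Function('n')(y, d) = Add(8, Mul(0, Pow(-3, -1))) = Add(8, Mul(0, Rational(-1, 3))) = Add(8, 0) = 8)
L = 14 (L = Add(10, 4) = 14)
Function('Q')(x) = Pow(Add(14, x), Rational(1, 2)) (Function('Q')(x) = Pow(Add(x, 14), Rational(1, 2)) = Pow(Add(14, x), Rational(1, 2)))
Pow(Add(Function('Q')(Function('n')(-5, 0)), Add(471, Function('w')(5, Function('P')(2, 0)))), 2) = Pow(Add(Pow(Add(14, 8), Rational(1, 2)), Add(471, -1)), 2) = Pow(Add(Pow(22, Rational(1, 2)), 470), 2) = Pow(Add(470, Pow(22, Rational(1, 2))), 2)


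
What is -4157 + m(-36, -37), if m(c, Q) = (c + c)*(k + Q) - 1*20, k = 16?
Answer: -2665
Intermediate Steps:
m(c, Q) = -20 + 2*c*(16 + Q) (m(c, Q) = (c + c)*(16 + Q) - 1*20 = (2*c)*(16 + Q) - 20 = 2*c*(16 + Q) - 20 = -20 + 2*c*(16 + Q))
-4157 + m(-36, -37) = -4157 + (-20 + 32*(-36) + 2*(-37)*(-36)) = -4157 + (-20 - 1152 + 2664) = -4157 + 1492 = -2665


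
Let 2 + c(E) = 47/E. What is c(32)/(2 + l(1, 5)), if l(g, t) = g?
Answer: -17/96 ≈ -0.17708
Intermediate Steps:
c(E) = -2 + 47/E
c(32)/(2 + l(1, 5)) = (-2 + 47/32)/(2 + 1) = (-2 + 47*(1/32))/3 = (-2 + 47/32)*(1/3) = -17/32*1/3 = -17/96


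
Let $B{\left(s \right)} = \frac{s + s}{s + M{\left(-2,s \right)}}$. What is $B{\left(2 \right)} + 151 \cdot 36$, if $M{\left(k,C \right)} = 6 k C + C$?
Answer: $\frac{27179}{5} \approx 5435.8$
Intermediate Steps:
$M{\left(k,C \right)} = C + 6 C k$ ($M{\left(k,C \right)} = 6 C k + C = C + 6 C k$)
$B{\left(s \right)} = - \frac{1}{5}$ ($B{\left(s \right)} = \frac{s + s}{s + s \left(1 + 6 \left(-2\right)\right)} = \frac{2 s}{s + s \left(1 - 12\right)} = \frac{2 s}{s + s \left(-11\right)} = \frac{2 s}{s - 11 s} = \frac{2 s}{\left(-10\right) s} = 2 s \left(- \frac{1}{10 s}\right) = - \frac{1}{5}$)
$B{\left(2 \right)} + 151 \cdot 36 = - \frac{1}{5} + 151 \cdot 36 = - \frac{1}{5} + 5436 = \frac{27179}{5}$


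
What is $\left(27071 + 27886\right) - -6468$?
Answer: $61425$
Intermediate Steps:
$\left(27071 + 27886\right) - -6468 = 54957 + 6468 = 61425$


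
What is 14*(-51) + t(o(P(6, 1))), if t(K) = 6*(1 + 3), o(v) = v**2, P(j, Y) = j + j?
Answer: -690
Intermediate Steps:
P(j, Y) = 2*j
t(K) = 24 (t(K) = 6*4 = 24)
14*(-51) + t(o(P(6, 1))) = 14*(-51) + 24 = -714 + 24 = -690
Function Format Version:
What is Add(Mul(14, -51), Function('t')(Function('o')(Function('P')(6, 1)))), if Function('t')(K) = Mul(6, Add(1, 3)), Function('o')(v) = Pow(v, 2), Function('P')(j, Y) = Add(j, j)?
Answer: -690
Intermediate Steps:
Function('P')(j, Y) = Mul(2, j)
Function('t')(K) = 24 (Function('t')(K) = Mul(6, 4) = 24)
Add(Mul(14, -51), Function('t')(Function('o')(Function('P')(6, 1)))) = Add(Mul(14, -51), 24) = Add(-714, 24) = -690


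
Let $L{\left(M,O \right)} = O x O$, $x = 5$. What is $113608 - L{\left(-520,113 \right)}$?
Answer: $49763$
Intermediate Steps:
$L{\left(M,O \right)} = 5 O^{2}$ ($L{\left(M,O \right)} = O 5 O = 5 O O = 5 O^{2}$)
$113608 - L{\left(-520,113 \right)} = 113608 - 5 \cdot 113^{2} = 113608 - 5 \cdot 12769 = 113608 - 63845 = 49763$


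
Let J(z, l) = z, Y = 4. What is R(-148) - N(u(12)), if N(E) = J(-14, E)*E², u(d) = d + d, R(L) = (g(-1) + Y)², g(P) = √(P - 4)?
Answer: 8075 + 8*I*√5 ≈ 8075.0 + 17.889*I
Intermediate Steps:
g(P) = √(-4 + P)
R(L) = (4 + I*√5)² (R(L) = (√(-4 - 1) + 4)² = (√(-5) + 4)² = (I*√5 + 4)² = (4 + I*√5)²)
u(d) = 2*d
N(E) = -14*E²
R(-148) - N(u(12)) = (4 + I*√5)² - (-14)*(2*12)² = (4 + I*√5)² - (-14)*24² = (4 + I*√5)² - (-14)*576 = (4 + I*√5)² - 1*(-8064) = (4 + I*√5)² + 8064 = 8064 + (4 + I*√5)²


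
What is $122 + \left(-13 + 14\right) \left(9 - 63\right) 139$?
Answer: $-7384$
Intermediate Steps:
$122 + \left(-13 + 14\right) \left(9 - 63\right) 139 = 122 + 1 \left(-54\right) 139 = 122 - 7506 = -7384$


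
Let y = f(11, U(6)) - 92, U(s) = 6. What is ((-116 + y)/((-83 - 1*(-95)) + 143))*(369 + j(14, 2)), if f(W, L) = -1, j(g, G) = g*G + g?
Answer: -85899/155 ≈ -554.19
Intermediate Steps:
j(g, G) = g + G*g (j(g, G) = G*g + g = g + G*g)
y = -93 (y = -1 - 92 = -93)
((-116 + y)/((-83 - 1*(-95)) + 143))*(369 + j(14, 2)) = ((-116 - 93)/((-83 - 1*(-95)) + 143))*(369 + 14*(1 + 2)) = (-209/((-83 + 95) + 143))*(369 + 14*3) = (-209/(12 + 143))*(369 + 42) = -209/155*411 = -85899/155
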